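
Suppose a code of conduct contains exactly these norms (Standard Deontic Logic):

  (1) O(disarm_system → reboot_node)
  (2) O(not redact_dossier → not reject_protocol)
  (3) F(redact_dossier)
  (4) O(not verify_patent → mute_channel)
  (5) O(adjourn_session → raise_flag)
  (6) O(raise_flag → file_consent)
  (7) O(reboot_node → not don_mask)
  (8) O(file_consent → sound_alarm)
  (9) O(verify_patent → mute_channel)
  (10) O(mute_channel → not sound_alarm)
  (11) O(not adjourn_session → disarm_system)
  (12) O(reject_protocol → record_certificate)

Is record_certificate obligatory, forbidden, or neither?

Premise 12 is O(reject_protocol → record_certificate), but O(reject_protocol) is not derivable from the premises, so it does not yield O(record_certificate).
No premise or chain of K-axiom applications forces O(record_certificate), and none forces O(not record_certificate). So record_certificate is neither obligatory nor forbidden under these norms.

Neither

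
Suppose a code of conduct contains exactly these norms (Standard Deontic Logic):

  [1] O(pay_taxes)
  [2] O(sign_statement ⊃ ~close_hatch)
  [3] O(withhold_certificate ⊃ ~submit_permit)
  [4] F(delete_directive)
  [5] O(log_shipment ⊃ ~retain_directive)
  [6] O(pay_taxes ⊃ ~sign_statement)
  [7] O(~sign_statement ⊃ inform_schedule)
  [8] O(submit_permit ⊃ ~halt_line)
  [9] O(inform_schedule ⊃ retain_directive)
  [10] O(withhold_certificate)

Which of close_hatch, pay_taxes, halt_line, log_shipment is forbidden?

Premise 1 gives O(pay_taxes).
From O(pay_taxes) and premise 6, O(pay_taxes ⊃ ~sign_statement), we obtain O(~sign_statement).
With premise 7, O(~sign_statement ⊃ inform_schedule), the K-axiom yields O(inform_schedule).
From O(inform_schedule) and premise 9, O(inform_schedule ⊃ retain_directive), we obtain O(retain_directive).
Premise 5 is O(log_shipment ⊃ ~retain_directive); contrapositively O(retain_directive ⊃ ~log_shipment). Since O(retain_directive) holds, K gives O(~log_shipment).
So O(~log_shipment) holds, i.e. log_shipment is forbidden. None of the other listed options is forbidden under the premises.

log_shipment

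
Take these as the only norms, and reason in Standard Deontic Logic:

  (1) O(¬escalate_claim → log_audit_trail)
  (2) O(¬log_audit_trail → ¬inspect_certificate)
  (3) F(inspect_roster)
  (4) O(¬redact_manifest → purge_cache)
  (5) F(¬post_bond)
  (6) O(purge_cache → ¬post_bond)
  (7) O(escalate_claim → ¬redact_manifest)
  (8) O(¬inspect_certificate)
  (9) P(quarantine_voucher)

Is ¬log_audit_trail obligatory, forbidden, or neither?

Premise 5 is F(¬post_bond), i.e. O(post_bond).
Premise 6 is O(purge_cache → ¬post_bond); contrapositively O(post_bond → ¬purge_cache). Since O(post_bond) holds, K gives O(¬purge_cache).
Premise 4 is O(¬redact_manifest → purge_cache); contrapositively O(¬purge_cache → redact_manifest). Since O(¬purge_cache) holds, K gives O(redact_manifest).
Premise 7 is O(escalate_claim → ¬redact_manifest); contrapositively O(redact_manifest → ¬escalate_claim). Since O(redact_manifest) holds, K gives O(¬escalate_claim).
From O(¬escalate_claim) and premise 1, O(¬escalate_claim → log_audit_trail), we obtain O(log_audit_trail).
Premises 2, 3, 8, 9 do not contribute to this derivation.
Thus O(log_audit_trail), which is F(¬log_audit_trail): ¬log_audit_trail is forbidden.

Forbidden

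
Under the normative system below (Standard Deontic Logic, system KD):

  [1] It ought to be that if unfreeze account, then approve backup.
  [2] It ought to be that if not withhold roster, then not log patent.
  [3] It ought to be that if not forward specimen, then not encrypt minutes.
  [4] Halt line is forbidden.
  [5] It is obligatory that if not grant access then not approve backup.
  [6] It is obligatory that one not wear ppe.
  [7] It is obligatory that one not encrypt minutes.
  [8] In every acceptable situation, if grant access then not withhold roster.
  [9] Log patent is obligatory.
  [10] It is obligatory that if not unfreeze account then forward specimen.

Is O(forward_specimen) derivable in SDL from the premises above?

From premise 9 we have O(log_patent).
Premise 2 is O(¬withhold_roster → ¬log_patent); contrapositively O(log_patent → withhold_roster). Since O(log_patent) holds, K gives O(withhold_roster).
The contrapositive of premise 8 (O(grant_access → ¬withhold_roster)) is O(withhold_roster → ¬grant_access), and O(withhold_roster) is already established, so O(¬grant_access).
Premise 5 is O(¬grant_access → ¬approve_backup); since O(¬grant_access), deontic closure gives O(¬approve_backup).
Premise 1, O(unfreeze_account → approve_backup), contraposes to O(¬approve_backup → ¬unfreeze_account); with O(¬approve_backup) we get O(¬unfreeze_account).
Applying K to premise 10 (O(¬unfreeze_account → forward_specimen)) and O(¬unfreeze_account) yields O(forward_specimen).
Premises 3, 4, 6, 7 do not contribute to this derivation.
So O(forward_specimen) follows.

Yes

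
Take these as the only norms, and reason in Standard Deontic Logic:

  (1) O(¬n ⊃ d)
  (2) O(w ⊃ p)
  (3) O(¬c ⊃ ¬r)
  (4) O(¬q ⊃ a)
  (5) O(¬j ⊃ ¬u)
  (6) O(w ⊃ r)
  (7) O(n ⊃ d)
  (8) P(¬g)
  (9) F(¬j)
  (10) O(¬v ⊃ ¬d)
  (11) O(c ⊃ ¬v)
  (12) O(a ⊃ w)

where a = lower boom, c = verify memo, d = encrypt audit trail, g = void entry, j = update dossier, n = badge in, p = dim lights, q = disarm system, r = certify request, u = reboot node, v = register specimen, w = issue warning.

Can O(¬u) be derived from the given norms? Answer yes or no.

Premise 5 is O(¬j ⊃ ¬u), but O(¬j) is not derivable from the premises, so it does not yield O(¬u).
No other premise forces O(¬u). An ideal world satisfying every premise can still have ¬u false, so O(¬u) is not derivable.

No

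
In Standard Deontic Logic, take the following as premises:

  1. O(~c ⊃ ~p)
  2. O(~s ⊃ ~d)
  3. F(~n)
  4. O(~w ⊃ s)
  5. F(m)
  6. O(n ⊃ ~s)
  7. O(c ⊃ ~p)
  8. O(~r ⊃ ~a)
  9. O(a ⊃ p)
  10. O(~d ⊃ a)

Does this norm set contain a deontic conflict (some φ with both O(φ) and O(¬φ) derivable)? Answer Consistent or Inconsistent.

Inconsistent

Premises 7 and 1 cover both cases: O(c ⊃ ~p) and O(~c ⊃ ~p). Since c ∨ ~c is a tautology, O(~p) follows.
The contrapositive of premise 9 (O(a ⊃ p)) is O(~p ⊃ ~a), and O(~p) is already established, so O(~a).
Premise 10 is O(~d ⊃ a); contrapositively O(~a ⊃ d). Since O(~a) holds, K gives O(d).
Premise 2, O(~s ⊃ ~d), contraposes to O(d ⊃ s); with O(d) we get O(s).
Premise 6 is O(n ⊃ ~s); contrapositively O(s ⊃ ~n). Since O(s) holds, K gives O(~n).
Yet premise 3 is F(~n), i.e. O(n).
We now have both O(~n) and O(n) — n is simultaneously obligatory and forbidden, violating the D-axiom.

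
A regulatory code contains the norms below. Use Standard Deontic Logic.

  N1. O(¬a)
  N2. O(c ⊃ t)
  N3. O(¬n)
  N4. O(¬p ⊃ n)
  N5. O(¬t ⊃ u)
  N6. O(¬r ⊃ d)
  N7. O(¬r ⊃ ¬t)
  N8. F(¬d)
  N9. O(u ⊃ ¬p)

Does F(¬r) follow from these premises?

Yes

From premise 3 we have O(¬n).
Premise 4 is O(¬p ⊃ n); contrapositively O(¬n ⊃ p). Since O(¬n) holds, K gives O(p).
Premise 9 is O(u ⊃ ¬p); contrapositively O(p ⊃ ¬u). Since O(p) holds, K gives O(¬u).
Premise 5 is O(¬t ⊃ u); contrapositively O(¬u ⊃ t). Since O(¬u) holds, K gives O(t).
The contrapositive of premise 7 (O(¬r ⊃ ¬t)) is O(t ⊃ r), and O(t) is already established, so O(r).
Premises 1, 2, 6, 8 do not contribute to this derivation.
So O(r) holds, i.e. F(¬r). The claim follows.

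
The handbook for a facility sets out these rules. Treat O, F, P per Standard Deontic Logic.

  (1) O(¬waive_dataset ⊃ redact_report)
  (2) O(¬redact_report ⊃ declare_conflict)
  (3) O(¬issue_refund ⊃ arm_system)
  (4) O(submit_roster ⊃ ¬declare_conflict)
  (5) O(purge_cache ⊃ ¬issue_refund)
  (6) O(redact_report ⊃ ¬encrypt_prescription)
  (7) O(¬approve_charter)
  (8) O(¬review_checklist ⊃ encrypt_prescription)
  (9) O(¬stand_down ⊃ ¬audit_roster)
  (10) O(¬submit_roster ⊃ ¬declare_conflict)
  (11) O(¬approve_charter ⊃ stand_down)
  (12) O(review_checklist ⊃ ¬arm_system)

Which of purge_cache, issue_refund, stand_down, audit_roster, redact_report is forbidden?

Premises 4 and 10 cover both cases: O(submit_roster ⊃ ¬declare_conflict) and O(¬submit_roster ⊃ ¬declare_conflict). Since submit_roster ∨ ¬submit_roster is a tautology, O(¬declare_conflict) follows.
The contrapositive of premise 2 (O(¬redact_report ⊃ declare_conflict)) is O(¬declare_conflict ⊃ redact_report), and O(¬declare_conflict) is already established, so O(redact_report).
From O(redact_report) and premise 6, O(redact_report ⊃ ¬encrypt_prescription), we obtain O(¬encrypt_prescription).
Premise 8, O(¬review_checklist ⊃ encrypt_prescription), contraposes to O(¬encrypt_prescription ⊃ review_checklist); with O(¬encrypt_prescription) we get O(review_checklist).
With premise 12, O(review_checklist ⊃ ¬arm_system), the K-axiom yields O(¬arm_system).
The contrapositive of premise 3 (O(¬issue_refund ⊃ arm_system)) is O(¬arm_system ⊃ issue_refund), and O(¬arm_system) is already established, so O(issue_refund).
Premise 5 is O(purge_cache ⊃ ¬issue_refund); contrapositively O(issue_refund ⊃ ¬purge_cache). Since O(issue_refund) holds, K gives O(¬purge_cache).
So O(¬purge_cache) holds, i.e. purge_cache is forbidden. None of the other listed options is forbidden under the premises.

purge_cache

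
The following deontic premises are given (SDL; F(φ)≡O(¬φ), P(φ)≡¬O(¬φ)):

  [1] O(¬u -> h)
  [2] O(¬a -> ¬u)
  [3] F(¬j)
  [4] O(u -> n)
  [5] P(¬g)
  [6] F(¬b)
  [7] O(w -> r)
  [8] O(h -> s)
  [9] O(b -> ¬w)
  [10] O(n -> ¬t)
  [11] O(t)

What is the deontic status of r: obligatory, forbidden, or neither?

Premise 7 is O(w -> r), but O(w) is not derivable from the premises, so it does not yield O(r).
No premise or chain of K-axiom applications forces O(r), and none forces O(¬r). So r is neither obligatory nor forbidden under these norms.

Neither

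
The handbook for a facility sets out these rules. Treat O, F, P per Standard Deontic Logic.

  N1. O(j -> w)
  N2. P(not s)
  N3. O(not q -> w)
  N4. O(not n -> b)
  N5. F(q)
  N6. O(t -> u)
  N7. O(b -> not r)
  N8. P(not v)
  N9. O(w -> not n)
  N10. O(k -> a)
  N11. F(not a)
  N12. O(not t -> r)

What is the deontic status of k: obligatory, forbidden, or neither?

Neither

Premise 10 is O(k -> a); even if O(a) held, inferring O(k) would be affirming the consequent — invalid.
No premise or chain of K-axiom applications forces O(k), and none forces O(not k). So k is neither obligatory nor forbidden under these norms.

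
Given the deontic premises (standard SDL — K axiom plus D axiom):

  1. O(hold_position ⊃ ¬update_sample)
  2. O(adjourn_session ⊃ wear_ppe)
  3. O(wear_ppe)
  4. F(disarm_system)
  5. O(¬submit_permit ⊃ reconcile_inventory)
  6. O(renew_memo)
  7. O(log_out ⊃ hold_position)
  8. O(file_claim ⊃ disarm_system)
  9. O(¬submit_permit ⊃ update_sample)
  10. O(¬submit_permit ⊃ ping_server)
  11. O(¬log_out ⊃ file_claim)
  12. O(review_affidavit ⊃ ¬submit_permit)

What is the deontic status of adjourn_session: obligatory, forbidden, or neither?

Premise 2 is O(adjourn_session ⊃ wear_ppe); even if O(wear_ppe) held, inferring O(adjourn_session) would be affirming the consequent — invalid.
No premise or chain of K-axiom applications forces O(adjourn_session), and none forces O(¬adjourn_session). So adjourn_session is neither obligatory nor forbidden under these norms.

Neither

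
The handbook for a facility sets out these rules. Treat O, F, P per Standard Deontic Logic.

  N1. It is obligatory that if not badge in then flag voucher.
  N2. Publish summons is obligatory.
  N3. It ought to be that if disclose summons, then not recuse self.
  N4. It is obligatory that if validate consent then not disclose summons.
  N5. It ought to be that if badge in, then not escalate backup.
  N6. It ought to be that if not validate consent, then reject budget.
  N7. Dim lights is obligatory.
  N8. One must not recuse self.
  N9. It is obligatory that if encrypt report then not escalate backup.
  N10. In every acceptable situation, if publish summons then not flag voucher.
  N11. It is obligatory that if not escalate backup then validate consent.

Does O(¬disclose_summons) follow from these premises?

Yes

Premise 2 states O(publish_summons) outright.
Applying K to premise 10 (O(publish_summons → ¬flag_voucher)) and O(publish_summons) yields O(¬flag_voucher).
Premise 1, O(¬badge_in → flag_voucher), contraposes to O(¬flag_voucher → badge_in); with O(¬flag_voucher) we get O(badge_in).
Premise 5 is O(badge_in → ¬escalate_backup); since O(badge_in), deontic closure gives O(¬escalate_backup).
Applying K to premise 11 (O(¬escalate_backup → validate_consent)) and O(¬escalate_backup) yields O(validate_consent).
From O(validate_consent) and premise 4, O(validate_consent → ¬disclose_summons), we obtain O(¬disclose_summons).
Premises 3, 6, 7, 8, 9 do not contribute to this derivation.
So O(¬disclose_summons) follows.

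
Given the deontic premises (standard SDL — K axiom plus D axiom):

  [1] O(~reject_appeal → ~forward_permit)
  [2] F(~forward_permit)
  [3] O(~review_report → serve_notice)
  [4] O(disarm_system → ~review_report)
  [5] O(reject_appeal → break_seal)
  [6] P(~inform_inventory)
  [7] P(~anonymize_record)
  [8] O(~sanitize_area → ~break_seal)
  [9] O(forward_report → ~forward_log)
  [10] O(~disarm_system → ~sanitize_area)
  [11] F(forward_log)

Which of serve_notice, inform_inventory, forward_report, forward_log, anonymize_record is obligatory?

F(~forward_permit) at premise 2 means O(forward_permit).
Premise 1 is O(~reject_appeal → ~forward_permit); contrapositively O(forward_permit → reject_appeal). Since O(forward_permit) holds, K gives O(reject_appeal).
With premise 5, O(reject_appeal → break_seal), the K-axiom yields O(break_seal).
Premise 8, O(~sanitize_area → ~break_seal), contraposes to O(break_seal → sanitize_area); with O(break_seal) we get O(sanitize_area).
The contrapositive of premise 10 (O(~disarm_system → ~sanitize_area)) is O(sanitize_area → disarm_system), and O(sanitize_area) is already established, so O(disarm_system).
Premise 4 is O(disarm_system → ~review_report); since O(disarm_system), deontic closure gives O(~review_report).
Premise 3 is O(~review_report → serve_notice); since O(~review_report), deontic closure gives O(serve_notice).
So O(serve_notice) holds — serve_notice is obligatory. None of the other listed options is made obligatory by any chain of premises.

serve_notice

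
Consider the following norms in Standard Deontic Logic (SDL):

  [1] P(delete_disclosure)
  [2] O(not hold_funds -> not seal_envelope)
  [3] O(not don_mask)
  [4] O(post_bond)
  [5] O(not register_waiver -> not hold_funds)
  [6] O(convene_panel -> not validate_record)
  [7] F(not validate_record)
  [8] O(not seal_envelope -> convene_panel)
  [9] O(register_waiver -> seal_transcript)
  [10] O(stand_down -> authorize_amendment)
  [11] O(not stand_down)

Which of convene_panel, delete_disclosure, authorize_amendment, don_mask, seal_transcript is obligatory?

Premise 7 is F(not validate_record), i.e. O(validate_record).
The contrapositive of premise 6 (O(convene_panel -> not validate_record)) is O(validate_record -> not convene_panel), and O(validate_record) is already established, so O(not convene_panel).
Premise 8, O(not seal_envelope -> convene_panel), contraposes to O(not convene_panel -> seal_envelope); with O(not convene_panel) we get O(seal_envelope).
The contrapositive of premise 2 (O(not hold_funds -> not seal_envelope)) is O(seal_envelope -> hold_funds), and O(seal_envelope) is already established, so O(hold_funds).
Premise 5 is O(not register_waiver -> not hold_funds); contrapositively O(hold_funds -> register_waiver). Since O(hold_funds) holds, K gives O(register_waiver).
Premise 9 is O(register_waiver -> seal_transcript); since O(register_waiver), deontic closure gives O(seal_transcript).
So O(seal_transcript) holds — seal_transcript is obligatory. None of the other listed options is made obligatory by any chain of premises.

seal_transcript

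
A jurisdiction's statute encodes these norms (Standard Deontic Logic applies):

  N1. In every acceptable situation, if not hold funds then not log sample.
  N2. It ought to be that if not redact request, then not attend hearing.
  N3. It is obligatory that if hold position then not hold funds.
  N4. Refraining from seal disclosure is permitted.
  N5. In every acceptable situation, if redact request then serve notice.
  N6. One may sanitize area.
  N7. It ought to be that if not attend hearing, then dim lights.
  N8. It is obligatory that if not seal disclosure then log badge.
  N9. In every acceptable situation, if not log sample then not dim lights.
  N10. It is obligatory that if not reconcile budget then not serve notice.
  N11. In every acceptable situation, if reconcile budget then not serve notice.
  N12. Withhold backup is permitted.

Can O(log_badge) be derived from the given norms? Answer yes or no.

Premise 8 is O(¬seal_disclosure → log_badge), but O(¬seal_disclosure) is not derivable from the premises (the permission P(¬seal_disclosure) asserts only ¬O(seal_disclosure), not O(¬seal_disclosure)), so it does not yield O(log_badge).
No other premise forces O(log_badge). An ideal world satisfying every premise can still have log_badge false, so O(log_badge) is not derivable.

No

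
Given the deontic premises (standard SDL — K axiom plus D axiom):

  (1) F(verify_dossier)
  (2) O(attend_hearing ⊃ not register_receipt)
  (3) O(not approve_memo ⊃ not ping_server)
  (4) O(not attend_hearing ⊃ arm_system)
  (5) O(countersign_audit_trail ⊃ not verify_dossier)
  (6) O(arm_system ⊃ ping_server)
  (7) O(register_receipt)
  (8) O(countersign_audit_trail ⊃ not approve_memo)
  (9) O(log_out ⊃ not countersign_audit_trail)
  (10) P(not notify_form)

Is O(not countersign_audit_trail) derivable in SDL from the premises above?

From premise 7 we have O(register_receipt).
The contrapositive of premise 2 (O(attend_hearing ⊃ not register_receipt)) is O(register_receipt ⊃ not attend_hearing), and O(register_receipt) is already established, so O(not attend_hearing).
From O(not attend_hearing) and premise 4, O(not attend_hearing ⊃ arm_system), we obtain O(arm_system).
Premise 6 is O(arm_system ⊃ ping_server); since O(arm_system), deontic closure gives O(ping_server).
Premise 3 is O(not approve_memo ⊃ not ping_server); contrapositively O(ping_server ⊃ approve_memo). Since O(ping_server) holds, K gives O(approve_memo).
The contrapositive of premise 8 (O(countersign_audit_trail ⊃ not approve_memo)) is O(approve_memo ⊃ not countersign_audit_trail), and O(approve_memo) is already established, so O(not countersign_audit_trail).
Premises 1, 5, 9, 10 do not contribute to this derivation.
So O(not countersign_audit_trail) follows.

Yes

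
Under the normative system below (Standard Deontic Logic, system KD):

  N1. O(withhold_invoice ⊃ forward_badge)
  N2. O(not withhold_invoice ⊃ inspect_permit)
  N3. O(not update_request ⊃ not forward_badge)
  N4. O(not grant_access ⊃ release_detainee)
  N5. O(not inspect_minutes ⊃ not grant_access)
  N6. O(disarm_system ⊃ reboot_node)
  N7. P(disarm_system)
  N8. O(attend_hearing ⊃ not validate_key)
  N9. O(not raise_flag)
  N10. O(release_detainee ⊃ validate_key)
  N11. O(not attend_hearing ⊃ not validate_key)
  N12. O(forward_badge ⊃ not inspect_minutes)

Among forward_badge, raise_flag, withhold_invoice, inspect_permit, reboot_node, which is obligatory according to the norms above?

By case analysis on attend_hearing: premise 8 gives O(attend_hearing ⊃ not validate_key) and premise 11 gives O(not attend_hearing ⊃ not validate_key), so O(not validate_key) either way.
Premise 10 is O(release_detainee ⊃ validate_key); contrapositively O(not validate_key ⊃ not release_detainee). Since O(not validate_key) holds, K gives O(not release_detainee).
The contrapositive of premise 4 (O(not grant_access ⊃ release_detainee)) is O(not release_detainee ⊃ grant_access), and O(not release_detainee) is already established, so O(grant_access).
Premise 5 is O(not inspect_minutes ⊃ not grant_access); contrapositively O(grant_access ⊃ inspect_minutes). Since O(grant_access) holds, K gives O(inspect_minutes).
The contrapositive of premise 12 (O(forward_badge ⊃ not inspect_minutes)) is O(inspect_minutes ⊃ not forward_badge), and O(inspect_minutes) is already established, so O(not forward_badge).
The contrapositive of premise 1 (O(withhold_invoice ⊃ forward_badge)) is O(not forward_badge ⊃ not withhold_invoice), and O(not forward_badge) is already established, so O(not withhold_invoice).
With premise 2, O(not withhold_invoice ⊃ inspect_permit), the K-axiom yields O(inspect_permit).
So O(inspect_permit) holds — inspect_permit is obligatory. None of the other listed options is made obligatory by any chain of premises.

inspect_permit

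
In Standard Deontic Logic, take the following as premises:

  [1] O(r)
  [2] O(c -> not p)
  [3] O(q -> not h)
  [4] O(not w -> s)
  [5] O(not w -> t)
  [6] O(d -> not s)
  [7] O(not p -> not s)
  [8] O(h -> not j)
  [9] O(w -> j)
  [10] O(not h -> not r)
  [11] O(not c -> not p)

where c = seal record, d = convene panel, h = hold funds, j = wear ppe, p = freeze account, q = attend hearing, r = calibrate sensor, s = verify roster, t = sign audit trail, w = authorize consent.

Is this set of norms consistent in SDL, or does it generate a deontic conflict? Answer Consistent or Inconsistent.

Inconsistent

Premises 2 and 11 cover both cases: O(c -> not p) and O(not c -> not p). Since c ∨ not c is a tautology, O(not p) follows.
Premise 7 is O(not p -> not s); since O(not p), deontic closure gives O(not s).
Premise 4 is O(not w -> s); contrapositively O(not s -> w). Since O(not s) holds, K gives O(w).
With premise 9, O(w -> j), the K-axiom yields O(j).
Premise 8 is O(h -> not j); contrapositively O(j -> not h). Since O(j) holds, K gives O(not h).
With premise 10, O(not h -> not r), the K-axiom yields O(not r).
However, premise 1 gives O(r).
We now have both O(not r) and O(r) — r is simultaneously obligatory and forbidden, violating the D-axiom.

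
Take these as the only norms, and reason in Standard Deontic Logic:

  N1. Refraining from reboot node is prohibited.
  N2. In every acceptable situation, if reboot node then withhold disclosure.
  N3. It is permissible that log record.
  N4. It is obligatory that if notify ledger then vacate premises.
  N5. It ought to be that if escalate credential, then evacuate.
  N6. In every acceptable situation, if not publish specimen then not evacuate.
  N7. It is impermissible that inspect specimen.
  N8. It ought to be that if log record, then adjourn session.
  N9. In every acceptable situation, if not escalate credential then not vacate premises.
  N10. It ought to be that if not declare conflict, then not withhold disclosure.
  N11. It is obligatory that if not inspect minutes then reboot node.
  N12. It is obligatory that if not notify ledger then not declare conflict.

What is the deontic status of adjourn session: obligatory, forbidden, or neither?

Neither

Premise 8 is O(log_record → adjourn_session), but O(log_record) is not derivable from the premises (the permission P(log_record) asserts only ¬O(¬log_record), not O(log_record)), so it does not yield O(adjourn_session).
No premise or chain of K-axiom applications forces O(adjourn_session), and none forces O(¬adjourn_session). So adjourn_session is neither obligatory nor forbidden under these norms.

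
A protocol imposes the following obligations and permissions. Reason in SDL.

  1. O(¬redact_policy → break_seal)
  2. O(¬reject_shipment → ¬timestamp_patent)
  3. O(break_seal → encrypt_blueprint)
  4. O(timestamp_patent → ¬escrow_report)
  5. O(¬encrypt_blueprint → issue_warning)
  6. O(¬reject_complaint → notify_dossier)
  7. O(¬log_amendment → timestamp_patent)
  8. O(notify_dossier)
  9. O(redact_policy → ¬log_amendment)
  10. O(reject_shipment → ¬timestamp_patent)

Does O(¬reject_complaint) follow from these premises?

No

Premise 6 is O(¬reject_complaint → notify_dossier); even if O(notify_dossier) held, inferring O(¬reject_complaint) would be affirming the consequent — invalid.
No other premise forces O(¬reject_complaint). An ideal world satisfying every premise can still have ¬reject_complaint false, so O(¬reject_complaint) is not derivable.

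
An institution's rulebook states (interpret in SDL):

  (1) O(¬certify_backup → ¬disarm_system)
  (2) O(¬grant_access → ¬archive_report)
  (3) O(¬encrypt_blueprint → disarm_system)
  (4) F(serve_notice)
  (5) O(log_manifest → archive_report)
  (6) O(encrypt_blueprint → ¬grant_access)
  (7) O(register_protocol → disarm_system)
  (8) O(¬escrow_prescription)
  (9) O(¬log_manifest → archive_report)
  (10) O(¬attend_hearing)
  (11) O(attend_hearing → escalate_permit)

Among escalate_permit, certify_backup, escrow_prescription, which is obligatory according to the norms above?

By case analysis on ¬log_manifest: premise 9 gives O(¬log_manifest → archive_report) and premise 5 gives O(log_manifest → archive_report), so O(archive_report) either way.
Premise 2 is O(¬grant_access → ¬archive_report); contrapositively O(archive_report → grant_access). Since O(archive_report) holds, K gives O(grant_access).
The contrapositive of premise 6 (O(encrypt_blueprint → ¬grant_access)) is O(grant_access → ¬encrypt_blueprint), and O(grant_access) is already established, so O(¬encrypt_blueprint).
From O(¬encrypt_blueprint) and premise 3, O(¬encrypt_blueprint → disarm_system), we obtain O(disarm_system).
The contrapositive of premise 1 (O(¬certify_backup → ¬disarm_system)) is O(disarm_system → certify_backup), and O(disarm_system) is already established, so O(certify_backup).
So O(certify_backup) holds — certify_backup is obligatory. None of the other listed options is made obligatory by any chain of premises.

certify_backup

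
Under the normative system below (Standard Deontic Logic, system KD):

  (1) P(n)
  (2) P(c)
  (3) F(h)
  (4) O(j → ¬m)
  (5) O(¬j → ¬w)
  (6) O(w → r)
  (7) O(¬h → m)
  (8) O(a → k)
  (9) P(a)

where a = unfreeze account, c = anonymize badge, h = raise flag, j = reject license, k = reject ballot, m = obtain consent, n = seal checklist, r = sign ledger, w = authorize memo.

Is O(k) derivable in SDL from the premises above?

Premise 8 is O(a → k), but O(a) is not derivable from the premises (the permission P(a) asserts only ¬O(¬a), not O(a)), so it does not yield O(k).
No other premise forces O(k). An ideal world satisfying every premise can still have k false, so O(k) is not derivable.

No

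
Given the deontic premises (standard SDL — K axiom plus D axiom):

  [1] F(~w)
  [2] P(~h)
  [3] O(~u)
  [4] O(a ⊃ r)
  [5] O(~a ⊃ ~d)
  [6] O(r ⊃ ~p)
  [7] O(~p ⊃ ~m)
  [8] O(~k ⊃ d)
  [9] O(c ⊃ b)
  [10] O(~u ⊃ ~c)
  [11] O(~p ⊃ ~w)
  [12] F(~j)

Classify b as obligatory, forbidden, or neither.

Premise 9 is O(c ⊃ b), but O(c) is not derivable from the premises, so it does not yield O(b).
No premise or chain of K-axiom applications forces O(b), and none forces O(~b). So b is neither obligatory nor forbidden under these norms.

Neither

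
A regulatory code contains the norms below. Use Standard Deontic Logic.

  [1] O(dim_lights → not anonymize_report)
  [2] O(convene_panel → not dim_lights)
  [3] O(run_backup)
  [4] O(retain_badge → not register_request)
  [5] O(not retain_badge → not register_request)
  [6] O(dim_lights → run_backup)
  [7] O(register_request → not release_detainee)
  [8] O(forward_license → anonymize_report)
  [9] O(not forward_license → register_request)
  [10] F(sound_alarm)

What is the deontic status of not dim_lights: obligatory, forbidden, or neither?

By case analysis on retain_badge: premise 4 gives O(retain_badge → not register_request) and premise 5 gives O(not retain_badge → not register_request), so O(not register_request) either way.
Premise 9 is O(not forward_license → register_request); contrapositively O(not register_request → forward_license). Since O(not register_request) holds, K gives O(forward_license).
Premise 8 is O(forward_license → anonymize_report); since O(forward_license), deontic closure gives O(anonymize_report).
The contrapositive of premise 1 (O(dim_lights → not anonymize_report)) is O(anonymize_report → not dim_lights), and O(anonymize_report) is already established, so O(not dim_lights).
Premises 2, 3, 6, 7, 10 do not contribute to this derivation.
Hence not dim_lights is obligatory.

Obligatory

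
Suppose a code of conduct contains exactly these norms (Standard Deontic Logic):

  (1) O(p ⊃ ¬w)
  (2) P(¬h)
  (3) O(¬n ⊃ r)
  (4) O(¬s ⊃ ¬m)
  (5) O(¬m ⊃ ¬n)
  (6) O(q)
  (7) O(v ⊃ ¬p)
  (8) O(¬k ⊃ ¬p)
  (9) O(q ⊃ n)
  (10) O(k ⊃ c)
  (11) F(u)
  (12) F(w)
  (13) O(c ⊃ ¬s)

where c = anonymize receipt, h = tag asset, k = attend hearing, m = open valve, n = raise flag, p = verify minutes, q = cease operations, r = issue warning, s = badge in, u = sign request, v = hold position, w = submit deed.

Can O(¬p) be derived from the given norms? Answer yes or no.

Yes

Premise 6 states O(q) outright.
From O(q) and premise 9, O(q ⊃ n), we obtain O(n).
Premise 5 is O(¬m ⊃ ¬n); contrapositively O(n ⊃ m). Since O(n) holds, K gives O(m).
The contrapositive of premise 4 (O(¬s ⊃ ¬m)) is O(m ⊃ s), and O(m) is already established, so O(s).
Premise 13 is O(c ⊃ ¬s); contrapositively O(s ⊃ ¬c). Since O(s) holds, K gives O(¬c).
Premise 10 is O(k ⊃ c); contrapositively O(¬c ⊃ ¬k). Since O(¬c) holds, K gives O(¬k).
Applying K to premise 8 (O(¬k ⊃ ¬p)) and O(¬k) yields O(¬p).
Premises 1, 2, 3, 7, 11, 12 do not contribute to this derivation.
So O(¬p) follows.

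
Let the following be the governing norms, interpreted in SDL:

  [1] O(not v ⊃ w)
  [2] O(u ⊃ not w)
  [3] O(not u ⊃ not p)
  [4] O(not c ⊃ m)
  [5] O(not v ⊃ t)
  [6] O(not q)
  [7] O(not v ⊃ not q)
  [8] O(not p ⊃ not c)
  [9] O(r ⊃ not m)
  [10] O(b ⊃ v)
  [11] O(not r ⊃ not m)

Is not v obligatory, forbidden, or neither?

By case analysis on not r: premise 11 gives O(not r ⊃ not m) and premise 9 gives O(r ⊃ not m), so O(not m) either way.
Premise 4, O(not c ⊃ m), contraposes to O(not m ⊃ c); with O(not m) we get O(c).
Premise 8 is O(not p ⊃ not c); contrapositively O(c ⊃ p). Since O(c) holds, K gives O(p).
Premise 3, O(not u ⊃ not p), contraposes to O(p ⊃ u); with O(p) we get O(u).
Applying K to premise 2 (O(u ⊃ not w)) and O(u) yields O(not w).
Premise 1 is O(not v ⊃ w); contrapositively O(not w ⊃ v). Since O(not w) holds, K gives O(v).
Premises 5, 6, 7, 10 do not contribute to this derivation.
Thus O(v), which is F(not v): not v is forbidden.

Forbidden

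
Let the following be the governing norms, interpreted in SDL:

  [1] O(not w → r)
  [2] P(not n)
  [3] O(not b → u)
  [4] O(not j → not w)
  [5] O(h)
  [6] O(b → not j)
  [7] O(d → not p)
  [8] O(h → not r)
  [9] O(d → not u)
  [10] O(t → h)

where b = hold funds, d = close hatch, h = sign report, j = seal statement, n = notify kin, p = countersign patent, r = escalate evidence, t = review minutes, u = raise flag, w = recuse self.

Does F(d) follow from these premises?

Yes

From premise 5 we have O(h).
Applying K to premise 8 (O(h → not r)) and O(h) yields O(not r).
The contrapositive of premise 1 (O(not w → r)) is O(not r → w), and O(not r) is already established, so O(w).
The contrapositive of premise 4 (O(not j → not w)) is O(w → j), and O(w) is already established, so O(j).
Premise 6 is O(b → not j); contrapositively O(j → not b). Since O(j) holds, K gives O(not b).
With premise 3, O(not b → u), the K-axiom yields O(u).
Premise 9 is O(d → not u); contrapositively O(u → not d). Since O(u) holds, K gives O(not d).
Premises 2, 7, 10 do not contribute to this derivation.
So O(not d) holds, i.e. F(d). The claim follows.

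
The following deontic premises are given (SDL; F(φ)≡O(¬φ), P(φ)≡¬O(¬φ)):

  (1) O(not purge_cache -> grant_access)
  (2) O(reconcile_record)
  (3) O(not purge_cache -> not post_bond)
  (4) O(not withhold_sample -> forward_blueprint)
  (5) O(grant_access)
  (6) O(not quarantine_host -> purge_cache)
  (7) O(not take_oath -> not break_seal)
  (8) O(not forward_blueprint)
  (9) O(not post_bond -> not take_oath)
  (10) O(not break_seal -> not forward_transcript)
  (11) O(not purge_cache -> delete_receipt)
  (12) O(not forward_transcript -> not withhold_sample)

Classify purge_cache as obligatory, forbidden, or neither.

Premise 8 states O(not forward_blueprint) outright.
Premise 4 is O(not withhold_sample -> forward_blueprint); contrapositively O(not forward_blueprint -> withhold_sample). Since O(not forward_blueprint) holds, K gives O(withhold_sample).
The contrapositive of premise 12 (O(not forward_transcript -> not withhold_sample)) is O(withhold_sample -> forward_transcript), and O(withhold_sample) is already established, so O(forward_transcript).
Premise 10, O(not break_seal -> not forward_transcript), contraposes to O(forward_transcript -> break_seal); with O(forward_transcript) we get O(break_seal).
The contrapositive of premise 7 (O(not take_oath -> not break_seal)) is O(break_seal -> take_oath), and O(break_seal) is already established, so O(take_oath).
Premise 9 is O(not post_bond -> not take_oath); contrapositively O(take_oath -> post_bond). Since O(take_oath) holds, K gives O(post_bond).
The contrapositive of premise 3 (O(not purge_cache -> not post_bond)) is O(post_bond -> purge_cache), and O(post_bond) is already established, so O(purge_cache).
Premises 1, 2, 5, 6, 11 do not contribute to this derivation.
Hence purge_cache is obligatory.

Obligatory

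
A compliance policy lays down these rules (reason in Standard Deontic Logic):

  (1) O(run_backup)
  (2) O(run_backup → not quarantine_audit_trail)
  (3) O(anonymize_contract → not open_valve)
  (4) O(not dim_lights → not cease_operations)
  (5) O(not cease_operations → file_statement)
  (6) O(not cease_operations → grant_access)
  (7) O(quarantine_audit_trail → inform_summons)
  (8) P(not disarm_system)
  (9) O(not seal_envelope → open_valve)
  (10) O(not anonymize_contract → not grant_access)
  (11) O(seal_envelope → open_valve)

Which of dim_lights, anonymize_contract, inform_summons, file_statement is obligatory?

Premises 11 and 9 are O(seal_envelope → open_valve) and O(not seal_envelope → open_valve); every ideal world satisfies seal_envelope or not seal_envelope, so in either case open_valve holds — hence O(open_valve).
The contrapositive of premise 3 (O(anonymize_contract → not open_valve)) is O(open_valve → not anonymize_contract), and O(open_valve) is already established, so O(not anonymize_contract).
Premise 10 is O(not anonymize_contract → not grant_access); since O(not anonymize_contract), deontic closure gives O(not grant_access).
The contrapositive of premise 6 (O(not cease_operations → grant_access)) is O(not grant_access → cease_operations), and O(not grant_access) is already established, so O(cease_operations).
Premise 4, O(not dim_lights → not cease_operations), contraposes to O(cease_operations → dim_lights); with O(cease_operations) we get O(dim_lights).
So O(dim_lights) holds — dim_lights is obligatory. None of the other listed options is made obligatory by any chain of premises.

dim_lights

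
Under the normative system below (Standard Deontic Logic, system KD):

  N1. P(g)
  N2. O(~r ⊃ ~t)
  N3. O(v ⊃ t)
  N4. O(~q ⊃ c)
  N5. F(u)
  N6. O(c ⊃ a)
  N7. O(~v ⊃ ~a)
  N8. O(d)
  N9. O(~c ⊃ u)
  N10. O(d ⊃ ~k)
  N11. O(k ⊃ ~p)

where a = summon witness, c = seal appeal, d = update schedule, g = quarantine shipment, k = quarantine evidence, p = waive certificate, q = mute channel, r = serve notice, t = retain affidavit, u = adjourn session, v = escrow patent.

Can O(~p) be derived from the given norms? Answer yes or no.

Premise 11 is O(k ⊃ ~p), but O(k) is not derivable from the premises, so it does not yield O(~p).
No other premise forces O(~p). An ideal world satisfying every premise can still have ~p false, so O(~p) is not derivable.

No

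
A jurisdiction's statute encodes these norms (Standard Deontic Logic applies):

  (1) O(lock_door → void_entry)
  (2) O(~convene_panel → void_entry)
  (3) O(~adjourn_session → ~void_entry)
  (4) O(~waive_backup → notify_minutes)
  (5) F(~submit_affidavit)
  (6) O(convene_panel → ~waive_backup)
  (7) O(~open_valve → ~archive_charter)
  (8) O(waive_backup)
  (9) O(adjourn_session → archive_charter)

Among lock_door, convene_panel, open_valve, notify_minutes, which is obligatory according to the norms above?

Premise 8 states O(waive_backup) outright.
Premise 6, O(convene_panel → ~waive_backup), contraposes to O(waive_backup → ~convene_panel); with O(waive_backup) we get O(~convene_panel).
Premise 2 is O(~convene_panel → void_entry); since O(~convene_panel), deontic closure gives O(void_entry).
The contrapositive of premise 3 (O(~adjourn_session → ~void_entry)) is O(void_entry → adjourn_session), and O(void_entry) is already established, so O(adjourn_session).
From O(adjourn_session) and premise 9, O(adjourn_session → archive_charter), we obtain O(archive_charter).
The contrapositive of premise 7 (O(~open_valve → ~archive_charter)) is O(archive_charter → open_valve), and O(archive_charter) is already established, so O(open_valve).
So O(open_valve) holds — open_valve is obligatory. None of the other listed options is made obligatory by any chain of premises.

open_valve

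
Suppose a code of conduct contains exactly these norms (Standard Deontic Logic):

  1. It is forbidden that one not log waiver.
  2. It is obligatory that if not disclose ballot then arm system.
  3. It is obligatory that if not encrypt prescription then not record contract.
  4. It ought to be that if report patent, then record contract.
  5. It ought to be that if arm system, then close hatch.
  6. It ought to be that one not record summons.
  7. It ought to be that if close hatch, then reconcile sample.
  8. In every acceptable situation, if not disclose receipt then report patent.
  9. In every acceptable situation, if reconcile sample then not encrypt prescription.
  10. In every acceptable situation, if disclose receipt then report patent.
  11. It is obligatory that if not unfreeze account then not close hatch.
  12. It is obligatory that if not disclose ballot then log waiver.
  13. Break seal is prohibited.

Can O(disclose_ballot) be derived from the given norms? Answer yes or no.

Yes

By case analysis on disclose_receipt: premise 10 gives O(disclose_receipt → report_patent) and premise 8 gives O(¬disclose_receipt → report_patent), so O(report_patent) either way.
With premise 4, O(report_patent → record_contract), the K-axiom yields O(record_contract).
The contrapositive of premise 3 (O(¬encrypt_prescription → ¬record_contract)) is O(record_contract → encrypt_prescription), and O(record_contract) is already established, so O(encrypt_prescription).
Premise 9 is O(reconcile_sample → ¬encrypt_prescription); contrapositively O(encrypt_prescription → ¬reconcile_sample). Since O(encrypt_prescription) holds, K gives O(¬reconcile_sample).
Premise 7 is O(close_hatch → reconcile_sample); contrapositively O(¬reconcile_sample → ¬close_hatch). Since O(¬reconcile_sample) holds, K gives O(¬close_hatch).
The contrapositive of premise 5 (O(arm_system → close_hatch)) is O(¬close_hatch → ¬arm_system), and O(¬close_hatch) is already established, so O(¬arm_system).
Premise 2, O(¬disclose_ballot → arm_system), contraposes to O(¬arm_system → disclose_ballot); with O(¬arm_system) we get O(disclose_ballot).
Premises 1, 6, 11, 12, 13 do not contribute to this derivation.
So O(disclose_ballot) follows.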